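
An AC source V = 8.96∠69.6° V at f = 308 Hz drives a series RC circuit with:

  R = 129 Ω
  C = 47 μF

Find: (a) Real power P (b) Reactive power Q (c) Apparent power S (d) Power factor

Step 1 — Angular frequency: ω = 2π·f = 2π·308 = 1935 rad/s.
Step 2 — Component impedances:
  R: Z = R = 129 Ω
  C: Z = 1/(jωC) = -j/(ω·C) = 0 - j10.99 Ω
Step 3 — Series combination: Z_total = R + C = 129 - j10.99 Ω = 129.5∠-4.9° Ω.
Step 4 — Source phasor: V = 8.96∠69.6° V = 3.123 + j8.398 V.
Step 5 — Current: I = V / Z = 0.01853 + j0.06668 A = 0.06921∠74.5° A.
Step 6 — Complex power: S = V·I* = 0.6179 - j0.05266 VA.
Step 7 — Real power: P = Re(S) = 0.6179 W.
Step 8 — Reactive power: Q = Im(S) = -0.05266 VAR.
Step 9 — Apparent power: |S| = 0.6201 VA.
Step 10 — Power factor: PF = P/|S| = 0.9964 (leading).

(a) P = 0.6179 W  (b) Q = -0.05266 VAR  (c) S = 0.6201 VA  (d) PF = 0.9964 (leading)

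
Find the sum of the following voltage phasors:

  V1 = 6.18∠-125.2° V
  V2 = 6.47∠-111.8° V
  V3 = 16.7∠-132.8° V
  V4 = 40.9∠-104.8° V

Step 1 — Convert each phasor to rectangular form:
  V1 = 6.18·(cos(-125.2°) + j·sin(-125.2°)) = -3.562 - j5.05 V
  V2 = 6.47·(cos(-111.8°) + j·sin(-111.8°)) = -2.403 - j6.007 V
  V3 = 16.7·(cos(-132.8°) + j·sin(-132.8°)) = -11.35 - j12.25 V
  V4 = 40.9·(cos(-104.8°) + j·sin(-104.8°)) = -10.45 - j39.54 V
Step 2 — Sum components: V_total = -27.76 - j62.85 V.
Step 3 — Convert to polar: |V_total| = 68.71 V, ∠V_total = -113.8°.

V_total = 68.71∠-113.8° V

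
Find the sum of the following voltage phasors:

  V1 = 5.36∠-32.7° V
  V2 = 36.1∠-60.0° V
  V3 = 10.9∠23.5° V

Step 1 — Convert each phasor to rectangular form:
  V1 = 5.36·(cos(-32.7°) + j·sin(-32.7°)) = 4.51 - j2.896 V
  V2 = 36.1·(cos(-60.0°) + j·sin(-60.0°)) = 18.05 - j31.26 V
  V3 = 10.9·(cos(23.5°) + j·sin(23.5°)) = 9.996 + j4.346 V
Step 2 — Sum components: V_total = 32.56 - j29.81 V.
Step 3 — Convert to polar: |V_total| = 44.14 V, ∠V_total = -42.5°.

V_total = 44.14∠-42.5° V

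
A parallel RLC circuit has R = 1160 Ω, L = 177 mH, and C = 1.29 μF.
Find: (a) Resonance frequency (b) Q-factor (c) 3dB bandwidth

Step 1 — Resonance: ω₀ = 1/√(LC) = 1/√(0.177·1.29e-06) = 2093 rad/s.
Step 2 — f₀ = ω₀/(2π) = 333.1 Hz.
Step 3 — Parallel Q: Q = R/(ω₀L) = 1160/(2093·0.177) = 3.132.
Step 4 — Bandwidth: Δω = ω₀/Q = 668.3 rad/s; BW = Δω/(2π) = 106.4 Hz.

(a) f₀ = 333.1 Hz  (b) Q = 3.132  (c) BW = 106.4 Hz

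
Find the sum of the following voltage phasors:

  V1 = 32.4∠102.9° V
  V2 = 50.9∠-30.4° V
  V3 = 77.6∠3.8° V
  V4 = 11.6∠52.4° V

Step 1 — Convert each phasor to rectangular form:
  V1 = 32.4·(cos(102.9°) + j·sin(102.9°)) = -7.233 + j31.58 V
  V2 = 50.9·(cos(-30.4°) + j·sin(-30.4°)) = 43.9 - j25.76 V
  V3 = 77.6·(cos(3.8°) + j·sin(3.8°)) = 77.43 + j5.143 V
  V4 = 11.6·(cos(52.4°) + j·sin(52.4°)) = 7.078 + j9.191 V
Step 2 — Sum components: V_total = 121.2 + j20.16 V.
Step 3 — Convert to polar: |V_total| = 122.8 V, ∠V_total = 9.4°.

V_total = 122.8∠9.4° V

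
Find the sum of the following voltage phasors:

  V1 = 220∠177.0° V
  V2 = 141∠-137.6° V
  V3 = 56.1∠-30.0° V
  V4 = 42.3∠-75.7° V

Step 1 — Convert each phasor to rectangular form:
  V1 = 220·(cos(177.0°) + j·sin(177.0°)) = -219.7 + j11.51 V
  V2 = 141·(cos(-137.6°) + j·sin(-137.6°)) = -104.1 - j95.08 V
  V3 = 56.1·(cos(-30.0°) + j·sin(-30.0°)) = 48.58 - j28.05 V
  V4 = 42.3·(cos(-75.7°) + j·sin(-75.7°)) = 10.45 - j40.99 V
Step 2 — Sum components: V_total = -264.8 - j152.6 V.
Step 3 — Convert to polar: |V_total| = 305.6 V, ∠V_total = -150.0°.

V_total = 305.6∠-150.0° V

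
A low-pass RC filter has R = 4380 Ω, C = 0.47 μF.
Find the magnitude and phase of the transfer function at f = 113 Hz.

Step 1 — Angular frequency: ω = 2π·113 = 710 rad/s.
Step 2 — Transfer function: H(jω) = 1/(1 + jωRC).
Step 3 — Denominator: 1 + jωRC = 1 + j·710·4380·4.7e-07 = 1 + j1.462.
Step 4 — H = 0.3188 - j0.466.
Step 5 — Magnitude: |H| = 0.5647 (-5.0 dB); phase: φ = -55.6°.

|H| = 0.5647 (-5.0 dB), φ = -55.6°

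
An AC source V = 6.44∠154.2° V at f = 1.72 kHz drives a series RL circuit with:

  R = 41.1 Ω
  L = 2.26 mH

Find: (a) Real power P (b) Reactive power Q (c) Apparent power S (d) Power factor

Step 1 — Angular frequency: ω = 2π·f = 2π·1720 = 1.081e+04 rad/s.
Step 2 — Component impedances:
  R: Z = R = 41.1 Ω
  L: Z = jωL = j·1.081e+04·0.00226 = 0 + j24.42 Ω
Step 3 — Series combination: Z_total = R + L = 41.1 + j24.42 Ω = 47.81∠30.7° Ω.
Step 4 — Source phasor: V = 6.44∠154.2° V = -5.798 + j2.803 V.
Step 5 — Current: I = V / Z = -0.07431 + j0.1124 A = 0.1347∠123.5° A.
Step 6 — Complex power: S = V·I* = 0.7457 + j0.4432 VA.
Step 7 — Real power: P = Re(S) = 0.7457 W.
Step 8 — Reactive power: Q = Im(S) = 0.4432 VAR.
Step 9 — Apparent power: |S| = 0.8675 VA.
Step 10 — Power factor: PF = P/|S| = 0.8597 (lagging).

(a) P = 0.7457 W  (b) Q = 0.4432 VAR  (c) S = 0.8675 VA  (d) PF = 0.8597 (lagging)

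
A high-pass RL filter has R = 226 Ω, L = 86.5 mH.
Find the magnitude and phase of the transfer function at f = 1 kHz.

Step 1 — Angular frequency: ω = 2π·1000 = 6283 rad/s.
Step 2 — Transfer function: H(jω) = jωL/(R + jωL).
Step 3 — Numerator jωL = j·543.5; denominator R + jωL = 226 + j543.5.
Step 4 — H = 0.8526 + j0.3545.
Step 5 — Magnitude: |H| = 0.9234 (-0.7 dB); phase: φ = 22.6°.

|H| = 0.9234 (-0.7 dB), φ = 22.6°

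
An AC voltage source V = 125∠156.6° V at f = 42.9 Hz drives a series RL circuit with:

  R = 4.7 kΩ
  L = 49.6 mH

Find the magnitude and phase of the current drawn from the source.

Step 1 — Angular frequency: ω = 2π·f = 2π·42.9 = 269.5 rad/s.
Step 2 — Component impedances:
  R: Z = R = 4700 Ω
  L: Z = jωL = j·269.5·0.0496 = 0 + j13.37 Ω
Step 3 — Series combination: Z_total = R + L = 4700 + j13.37 Ω = 4700∠0.2° Ω.
Step 4 — Source phasor: V = 125∠156.6° V = -114.7 + j49.64 V.
Step 5 — Ohm's law: I = V / Z_total = (-114.7 + j49.64) / (4700 + j13.37) = -0.02438 + j0.01063 A.
Step 6 — Convert to polar: |I| = 0.0266 A, ∠I = 156.4°.

I = 0.0266∠156.4° A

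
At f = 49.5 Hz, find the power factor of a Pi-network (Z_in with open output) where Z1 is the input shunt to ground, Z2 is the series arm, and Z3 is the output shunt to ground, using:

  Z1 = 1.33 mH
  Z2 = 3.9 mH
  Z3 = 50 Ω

Step 1 — Angular frequency: ω = 2π·f = 2π·49.5 = 311 rad/s.
Step 2 — Component impedances:
  Z1: Z = jωL = j·311·0.00133 = 0 + j0.4137 Ω
  Z2: Z = jωL = j·311·0.0039 = 0 + j1.213 Ω
  Z3: Z = R = 50 Ω
Step 3 — With open output, the series arm Z2 and the output shunt Z3 appear in series to ground: Z2 + Z3 = 50 + j1.213 Ω.
Step 4 — Parallel with input shunt Z1: Z_in = Z1 || (Z2 + Z3) = 0.003419 + j0.4135 Ω = 0.4136∠89.5° Ω.
Step 5 — Power factor: PF = cos(φ) = Re(Z)/|Z| = 0.003419/0.4136 = 0.008266.
Step 6 — Type: Im(Z) = 0.4135 ⇒ lagging (phase φ = 89.5°).

PF = 0.008266 (lagging, φ = 89.5°)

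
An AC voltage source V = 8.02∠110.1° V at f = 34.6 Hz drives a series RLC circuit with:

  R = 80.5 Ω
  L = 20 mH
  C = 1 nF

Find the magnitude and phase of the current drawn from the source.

Step 1 — Angular frequency: ω = 2π·f = 2π·34.6 = 217.4 rad/s.
Step 2 — Component impedances:
  R: Z = R = 80.5 Ω
  L: Z = jωL = j·217.4·0.02 = 0 + j4.348 Ω
  C: Z = 1/(jωC) = -j/(ω·C) = 0 - j4.6e+06 Ω
Step 3 — Series combination: Z_total = R + L + C = 80.5 - j4.6e+06 Ω = 4.6e+06∠-90.0° Ω.
Step 4 — Source phasor: V = 8.02∠110.1° V = -2.756 + j7.532 V.
Step 5 — Ohm's law: I = V / Z_total = (-2.756 + j7.532) / (80.5 - j4.6e+06) = -1.637e-06 - j5.992e-07 A.
Step 6 — Convert to polar: |I| = 1.744e-06 A, ∠I = -159.9°.

I = 1.744e-06∠-159.9° A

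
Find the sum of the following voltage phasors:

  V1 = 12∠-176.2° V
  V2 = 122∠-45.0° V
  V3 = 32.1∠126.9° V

Step 1 — Convert each phasor to rectangular form:
  V1 = 12·(cos(-176.2°) + j·sin(-176.2°)) = -11.97 - j0.7953 V
  V2 = 122·(cos(-45.0°) + j·sin(-45.0°)) = 86.27 - j86.27 V
  V3 = 32.1·(cos(126.9°) + j·sin(126.9°)) = -19.27 + j25.67 V
Step 2 — Sum components: V_total = 55.02 - j61.39 V.
Step 3 — Convert to polar: |V_total| = 82.44 V, ∠V_total = -48.1°.

V_total = 82.44∠-48.1° V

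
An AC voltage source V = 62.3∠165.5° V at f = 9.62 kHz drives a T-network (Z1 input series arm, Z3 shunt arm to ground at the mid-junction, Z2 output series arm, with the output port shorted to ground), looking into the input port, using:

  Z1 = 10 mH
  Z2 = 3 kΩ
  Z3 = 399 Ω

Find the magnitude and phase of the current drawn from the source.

Step 1 — Angular frequency: ω = 2π·f = 2π·9620 = 6.044e+04 rad/s.
Step 2 — Component impedances:
  Z1: Z = jωL = j·6.044e+04·0.01 = 0 + j604.4 Ω
  Z2: Z = R = 3000 Ω
  Z3: Z = R = 399 Ω
Step 3 — With the output port shorted to ground, the output series arm Z2 runs from the junction to ground; the shunt arm Z3 also runs from the junction to ground. They appear in parallel: Z3 || Z2 = 352.2 Ω.
Step 4 — Series with input arm Z1: Z_in = Z1 + (Z3 || Z2) = 352.2 + j604.4 Ω = 699.5∠59.8° Ω.
Step 5 — Source phasor: V = 62.3∠165.5° V = -60.32 + j15.6 V.
Step 6 — Ohm's law: I = V / Z_total = (-60.32 + j15.6) / (352.2 + j604.4) = -0.02414 + j0.08572 A.
Step 7 — Convert to polar: |I| = 0.08906 A, ∠I = 105.7°.

I = 0.08906∠105.7° A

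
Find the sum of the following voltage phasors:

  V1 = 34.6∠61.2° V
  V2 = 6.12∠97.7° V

Step 1 — Convert each phasor to rectangular form:
  V1 = 34.6·(cos(61.2°) + j·sin(61.2°)) = 16.67 + j30.32 V
  V2 = 6.12·(cos(97.7°) + j·sin(97.7°)) = -0.82 + j6.065 V
Step 2 — Sum components: V_total = 15.85 + j36.39 V.
Step 3 — Convert to polar: |V_total| = 39.69 V, ∠V_total = 66.5°.

V_total = 39.69∠66.5° V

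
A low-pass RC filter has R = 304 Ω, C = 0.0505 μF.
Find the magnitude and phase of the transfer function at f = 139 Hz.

Step 1 — Angular frequency: ω = 2π·139 = 873.4 rad/s.
Step 2 — Transfer function: H(jω) = 1/(1 + jωRC).
Step 3 — Denominator: 1 + jωRC = 1 + j·873.4·304·5.05e-08 = 1 + j0.01341.
Step 4 — H = 0.9998 - j0.01341.
Step 5 — Magnitude: |H| = 0.9999 (-0.0 dB); phase: φ = -0.8°.

|H| = 0.9999 (-0.0 dB), φ = -0.8°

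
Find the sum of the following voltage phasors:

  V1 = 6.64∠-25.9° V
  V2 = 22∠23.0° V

Step 1 — Convert each phasor to rectangular form:
  V1 = 6.64·(cos(-25.9°) + j·sin(-25.9°)) = 5.973 - j2.9 V
  V2 = 22·(cos(23.0°) + j·sin(23.0°)) = 20.25 + j8.596 V
Step 2 — Sum components: V_total = 26.22 + j5.696 V.
Step 3 — Convert to polar: |V_total| = 26.84 V, ∠V_total = 12.3°.

V_total = 26.84∠12.3° V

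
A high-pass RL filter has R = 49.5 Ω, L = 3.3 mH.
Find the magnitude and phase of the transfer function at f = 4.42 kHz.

Step 1 — Angular frequency: ω = 2π·4420 = 2.777e+04 rad/s.
Step 2 — Transfer function: H(jω) = jωL/(R + jωL).
Step 3 — Numerator jωL = j·91.65; denominator R + jωL = 49.5 + j91.65.
Step 4 — H = 0.7742 + j0.4181.
Step 5 — Magnitude: |H| = 0.8799 (-1.1 dB); phase: φ = 28.4°.

|H| = 0.8799 (-1.1 dB), φ = 28.4°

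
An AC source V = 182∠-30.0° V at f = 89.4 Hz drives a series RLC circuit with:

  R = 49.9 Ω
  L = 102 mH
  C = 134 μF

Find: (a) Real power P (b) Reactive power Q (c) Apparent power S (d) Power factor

Step 1 — Angular frequency: ω = 2π·f = 2π·89.4 = 561.7 rad/s.
Step 2 — Component impedances:
  R: Z = R = 49.9 Ω
  L: Z = jωL = j·561.7·0.102 = 0 + j57.3 Ω
  C: Z = 1/(jωC) = -j/(ω·C) = 0 - j13.29 Ω
Step 3 — Series combination: Z_total = R + L + C = 49.9 + j44.01 Ω = 66.53∠41.4° Ω.
Step 4 — Source phasor: V = 182∠-30.0° V = 157.6 - j91 V.
Step 5 — Current: I = V / Z = 0.872 - j2.593 A = 2.735∠-71.4° A.
Step 6 — Complex power: S = V·I* = 373.4 + j329.3 VA.
Step 7 — Real power: P = Re(S) = 373.4 W.
Step 8 — Reactive power: Q = Im(S) = 329.3 VAR.
Step 9 — Apparent power: |S| = 497.8 VA.
Step 10 — Power factor: PF = P/|S| = 0.75 (lagging).

(a) P = 373.4 W  (b) Q = 329.3 VAR  (c) S = 497.8 VA  (d) PF = 0.75 (lagging)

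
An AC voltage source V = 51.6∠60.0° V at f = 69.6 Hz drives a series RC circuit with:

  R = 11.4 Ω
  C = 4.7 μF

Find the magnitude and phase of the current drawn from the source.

Step 1 — Angular frequency: ω = 2π·f = 2π·69.6 = 437.3 rad/s.
Step 2 — Component impedances:
  R: Z = R = 11.4 Ω
  C: Z = 1/(jωC) = -j/(ω·C) = 0 - j486.5 Ω
Step 3 — Series combination: Z_total = R + C = 11.4 - j486.5 Ω = 486.7∠-88.7° Ω.
Step 4 — Source phasor: V = 51.6∠60.0° V = 25.8 + j44.69 V.
Step 5 — Ohm's law: I = V / Z_total = (25.8 + j44.69) / (11.4 - j486.5) = -0.09056 + j0.05515 A.
Step 6 — Convert to polar: |I| = 0.106 A, ∠I = 148.7°.

I = 0.106∠148.7° A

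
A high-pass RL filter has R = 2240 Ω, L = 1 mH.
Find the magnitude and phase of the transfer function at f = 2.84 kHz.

Step 1 — Angular frequency: ω = 2π·2840 = 1.784e+04 rad/s.
Step 2 — Transfer function: H(jω) = jωL/(R + jωL).
Step 3 — Numerator jωL = j·17.84; denominator R + jωL = 2240 + j17.84.
Step 4 — H = 6.346e-05 + j0.007966.
Step 5 — Magnitude: |H| = 0.007966 (-42.0 dB); phase: φ = 89.5°.

|H| = 0.007966 (-42.0 dB), φ = 89.5°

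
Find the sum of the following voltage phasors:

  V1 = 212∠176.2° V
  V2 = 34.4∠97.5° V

Step 1 — Convert each phasor to rectangular form:
  V1 = 212·(cos(176.2°) + j·sin(176.2°)) = -211.5 + j14.05 V
  V2 = 34.4·(cos(97.5°) + j·sin(97.5°)) = -4.49 + j34.11 V
Step 2 — Sum components: V_total = -216 + j48.16 V.
Step 3 — Convert to polar: |V_total| = 221.3 V, ∠V_total = 167.4°.

V_total = 221.3∠167.4° V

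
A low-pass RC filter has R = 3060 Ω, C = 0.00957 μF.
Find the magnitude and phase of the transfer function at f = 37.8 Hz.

Step 1 — Angular frequency: ω = 2π·37.8 = 237.5 rad/s.
Step 2 — Transfer function: H(jω) = 1/(1 + jωRC).
Step 3 — Denominator: 1 + jωRC = 1 + j·237.5·3060·9.57e-09 = 1 + j0.006955.
Step 4 — H = 1 - j0.006955.
Step 5 — Magnitude: |H| = 1 (-0.0 dB); phase: φ = -0.4°.

|H| = 1 (-0.0 dB), φ = -0.4°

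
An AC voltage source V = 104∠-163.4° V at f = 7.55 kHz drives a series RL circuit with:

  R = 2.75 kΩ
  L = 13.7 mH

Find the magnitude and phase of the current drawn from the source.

Step 1 — Angular frequency: ω = 2π·f = 2π·7550 = 4.744e+04 rad/s.
Step 2 — Component impedances:
  R: Z = R = 2750 Ω
  L: Z = jωL = j·4.744e+04·0.0137 = 0 + j649.9 Ω
Step 3 — Series combination: Z_total = R + L = 2750 + j649.9 Ω = 2826∠13.3° Ω.
Step 4 — Source phasor: V = 104∠-163.4° V = -99.67 - j29.71 V.
Step 5 — Ohm's law: I = V / Z_total = (-99.67 - j29.71) / (2750 + j649.9) = -0.03674 - j0.002121 A.
Step 6 — Convert to polar: |I| = 0.0368 A, ∠I = -176.7°.

I = 0.0368∠-176.7° A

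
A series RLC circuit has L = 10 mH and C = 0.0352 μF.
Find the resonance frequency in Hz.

Step 1 — Resonance condition Im(Z)=0 gives ω₀ = 1/√(LC).
Step 2 — ω₀ = 1/√(0.01·3.52e-08) = 5.33e+04 rad/s.
Step 3 — f₀ = ω₀/(2π) = 8483 Hz.

f₀ = 8483 Hz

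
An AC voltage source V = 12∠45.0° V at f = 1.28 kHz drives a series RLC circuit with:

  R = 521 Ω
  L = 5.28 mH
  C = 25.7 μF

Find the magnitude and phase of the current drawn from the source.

Step 1 — Angular frequency: ω = 2π·f = 2π·1280 = 8042 rad/s.
Step 2 — Component impedances:
  R: Z = R = 521 Ω
  L: Z = jωL = j·8042·0.00528 = 0 + j42.46 Ω
  C: Z = 1/(jωC) = -j/(ω·C) = 0 - j4.838 Ω
Step 3 — Series combination: Z_total = R + L + C = 521 + j37.63 Ω = 522.4∠4.1° Ω.
Step 4 — Source phasor: V = 12∠45.0° V = 8.485 + j8.485 V.
Step 5 — Ohm's law: I = V / Z_total = (8.485 + j8.485) / (521 + j37.63) = 0.01737 + j0.01503 A.
Step 6 — Convert to polar: |I| = 0.02297 A, ∠I = 40.9°.

I = 0.02297∠40.9° A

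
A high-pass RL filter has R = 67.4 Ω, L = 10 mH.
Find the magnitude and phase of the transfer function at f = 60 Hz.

Step 1 — Angular frequency: ω = 2π·60 = 377 rad/s.
Step 2 — Transfer function: H(jω) = jωL/(R + jωL).
Step 3 — Numerator jωL = j·3.77; denominator R + jωL = 67.4 + j3.77.
Step 4 — H = 0.003119 + j0.05576.
Step 5 — Magnitude: |H| = 0.05585 (-25.1 dB); phase: φ = 86.8°.

|H| = 0.05585 (-25.1 dB), φ = 86.8°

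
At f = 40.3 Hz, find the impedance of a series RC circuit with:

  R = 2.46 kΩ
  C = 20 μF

Step 1 — Angular frequency: ω = 2π·f = 2π·40.3 = 253.2 rad/s.
Step 2 — Component impedances:
  R: Z = R = 2460 Ω
  C: Z = 1/(jωC) = -j/(ω·C) = 0 - j197.5 Ω
Step 3 — Series combination: Z_total = R + C = 2460 - j197.5 Ω = 2468∠-4.6° Ω.

Z = 2460 - j197.5 Ω = 2468∠-4.6° Ω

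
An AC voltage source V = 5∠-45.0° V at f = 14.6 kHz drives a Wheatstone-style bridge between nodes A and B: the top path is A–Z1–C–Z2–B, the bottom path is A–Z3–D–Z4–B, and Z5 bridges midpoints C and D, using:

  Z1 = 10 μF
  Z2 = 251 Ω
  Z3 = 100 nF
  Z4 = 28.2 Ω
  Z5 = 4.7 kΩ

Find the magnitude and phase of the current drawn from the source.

Step 1 — Angular frequency: ω = 2π·f = 2π·1.46e+04 = 9.173e+04 rad/s.
Step 2 — Component impedances:
  Z1: Z = 1/(jωC) = -j/(ω·C) = 0 - j1.09 Ω
  Z2: Z = R = 251 Ω
  Z3: Z = 1/(jωC) = -j/(ω·C) = 0 - j109 Ω
  Z4: Z = R = 28.2 Ω
  Z5: Z = R = 4700 Ω
Step 3 — Bridge requires nodal analysis (the Z5 bridge couples midpoints C and D, so the two paths cannot be reduced to a simple series/parallel combination). Setting node B to ground and injecting 1 A at node A, the 3-node admittance system at A, C, D solves to V_A = Z_AB = 56.31 - j75.18 Ω = 93.93∠-53.2° Ω.
Step 4 — Source phasor: V = 5∠-45.0° V = 3.536 - j3.536 V.
Step 5 — Ohm's law: I = V / Z_total = (3.536 - j3.536) / (56.31 - j75.18) = 0.05269 + j0.007562 A.
Step 6 — Convert to polar: |I| = 0.05323 A, ∠I = 8.2°.

I = 0.05323∠8.2° A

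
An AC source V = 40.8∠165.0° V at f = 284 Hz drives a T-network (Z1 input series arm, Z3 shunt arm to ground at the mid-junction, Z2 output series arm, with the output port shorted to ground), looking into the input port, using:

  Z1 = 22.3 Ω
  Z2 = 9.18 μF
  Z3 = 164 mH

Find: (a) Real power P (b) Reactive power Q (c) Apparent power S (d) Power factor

Step 1 — Angular frequency: ω = 2π·f = 2π·284 = 1784 rad/s.
Step 2 — Component impedances:
  Z1: Z = R = 22.3 Ω
  Z2: Z = 1/(jωC) = -j/(ω·C) = 0 - j61.05 Ω
  Z3: Z = jωL = j·1784·0.164 = 0 + j292.6 Ω
Step 3 — With the output port shorted to ground, the output series arm Z2 runs from the junction to ground; the shunt arm Z3 also runs from the junction to ground. They appear in parallel: Z3 || Z2 = 0 - j77.14 Ω.
Step 4 — Series with input arm Z1: Z_in = Z1 + (Z3 || Z2) = 22.3 - j77.14 Ω = 80.3∠-73.9° Ω.
Step 5 — Source phasor: V = 40.8∠165.0° V = -39.41 + j10.56 V.
Step 6 — Current: I = V / Z = -0.2626 - j0.435 A = 0.5081∠-121.1° A.
Step 7 — Complex power: S = V·I* = 5.758 - j19.92 VA.
Step 8 — Real power: P = Re(S) = 5.758 W.
Step 9 — Reactive power: Q = Im(S) = -19.92 VAR.
Step 10 — Apparent power: |S| = 20.73 VA.
Step 11 — Power factor: PF = P/|S| = 0.2777 (leading).

(a) P = 5.758 W  (b) Q = -19.92 VAR  (c) S = 20.73 VA  (d) PF = 0.2777 (leading)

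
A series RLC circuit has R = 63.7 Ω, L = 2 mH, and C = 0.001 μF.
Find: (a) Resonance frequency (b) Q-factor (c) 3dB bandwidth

Step 1 — Resonance condition Im(Z)=0 gives ω₀ = 1/√(LC).
Step 2 — ω₀ = 1/√(0.002·1e-09) = 7.071e+05 rad/s.
Step 3 — f₀ = ω₀/(2π) = 1.125e+05 Hz.
Step 4 — Series Q: Q = ω₀L/R = 7.071e+05·0.002/63.7 = 22.2.
Step 5 — 3dB bandwidth: Δω = ω₀/Q = 3.185e+04 rad/s; BW = Δω/(2π) = 5069 Hz.

(a) f₀ = 1.125e+05 Hz  (b) Q = 22.2  (c) BW = 5069 Hz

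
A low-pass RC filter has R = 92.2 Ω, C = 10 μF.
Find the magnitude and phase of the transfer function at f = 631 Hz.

Step 1 — Angular frequency: ω = 2π·631 = 3965 rad/s.
Step 2 — Transfer function: H(jω) = 1/(1 + jωRC).
Step 3 — Denominator: 1 + jωRC = 1 + j·3965·92.2·1e-05 = 1 + j3.655.
Step 4 — H = 0.06963 - j0.2545.
Step 5 — Magnitude: |H| = 0.2639 (-11.6 dB); phase: φ = -74.7°.

|H| = 0.2639 (-11.6 dB), φ = -74.7°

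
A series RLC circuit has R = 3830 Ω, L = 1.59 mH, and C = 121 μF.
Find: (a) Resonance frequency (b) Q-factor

Step 1 — Resonance condition Im(Z)=0 gives ω₀ = 1/√(LC).
Step 2 — ω₀ = 1/√(0.00159·0.000121) = 2280 rad/s.
Step 3 — f₀ = ω₀/(2π) = 362.9 Hz.
Step 4 — Series Q: Q = ω₀L/R = 2280·0.00159/3830 = 0.0009465.

(a) f₀ = 362.9 Hz  (b) Q = 0.0009465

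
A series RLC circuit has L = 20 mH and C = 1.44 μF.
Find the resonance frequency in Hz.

Step 1 — Resonance condition Im(Z)=0 gives ω₀ = 1/√(LC).
Step 2 — ω₀ = 1/√(0.02·1.44e-06) = 5893 rad/s.
Step 3 — f₀ = ω₀/(2π) = 937.8 Hz.

f₀ = 937.8 Hz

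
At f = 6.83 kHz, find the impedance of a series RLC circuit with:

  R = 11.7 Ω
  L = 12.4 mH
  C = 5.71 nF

Step 1 — Angular frequency: ω = 2π·f = 2π·6830 = 4.291e+04 rad/s.
Step 2 — Component impedances:
  R: Z = R = 11.7 Ω
  L: Z = jωL = j·4.291e+04·0.0124 = 0 + j532.1 Ω
  C: Z = 1/(jωC) = -j/(ω·C) = 0 - j4081 Ω
Step 3 — Series combination: Z_total = R + L + C = 11.7 - j3549 Ω = 3549∠-89.8° Ω.

Z = 11.7 - j3549 Ω = 3549∠-89.8° Ω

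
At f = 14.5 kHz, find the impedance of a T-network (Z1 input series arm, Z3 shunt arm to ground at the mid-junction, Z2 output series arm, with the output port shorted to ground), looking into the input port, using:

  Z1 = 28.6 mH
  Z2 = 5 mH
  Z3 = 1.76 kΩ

Step 1 — Angular frequency: ω = 2π·f = 2π·1.45e+04 = 9.111e+04 rad/s.
Step 2 — Component impedances:
  Z1: Z = jωL = j·9.111e+04·0.0286 = 0 + j2606 Ω
  Z2: Z = jωL = j·9.111e+04·0.005 = 0 + j455.5 Ω
  Z3: Z = R = 1760 Ω
Step 3 — With the output port shorted to ground, the output series arm Z2 runs from the junction to ground; the shunt arm Z3 also runs from the junction to ground. They appear in parallel: Z3 || Z2 = 110.5 + j426.9 Ω.
Step 4 — Series with input arm Z1: Z_in = Z1 + (Z3 || Z2) = 110.5 + j3033 Ω = 3035∠87.9° Ω.

Z = 110.5 + j3033 Ω = 3035∠87.9° Ω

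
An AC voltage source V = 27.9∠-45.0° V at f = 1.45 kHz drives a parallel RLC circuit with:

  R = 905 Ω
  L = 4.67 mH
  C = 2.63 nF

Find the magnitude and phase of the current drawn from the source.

Step 1 — Angular frequency: ω = 2π·f = 2π·1450 = 9111 rad/s.
Step 2 — Component impedances:
  R: Z = R = 905 Ω
  L: Z = jωL = j·9111·0.00467 = 0 + j42.55 Ω
  C: Z = 1/(jωC) = -j/(ω·C) = 0 - j4.173e+04 Ω
Step 3 — Parallel combination: 1/Z_total = 1/R + 1/L + 1/C; Z_total = 2 + j42.5 Ω = 42.54∠87.3° Ω.
Step 4 — Source phasor: V = 27.9∠-45.0° V = 19.73 - j19.73 V.
Step 5 — Ohm's law: I = V / Z_total = (19.73 - j19.73) / (2 + j42.5) = -0.4414 - j0.485 A.
Step 6 — Convert to polar: |I| = 0.6558 A, ∠I = -132.3°.

I = 0.6558∠-132.3° A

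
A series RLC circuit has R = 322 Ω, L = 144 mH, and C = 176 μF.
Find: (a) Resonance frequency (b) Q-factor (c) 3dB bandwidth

Step 1 — Resonance condition Im(Z)=0 gives ω₀ = 1/√(LC).
Step 2 — ω₀ = 1/√(0.144·0.000176) = 198.6 rad/s.
Step 3 — f₀ = ω₀/(2π) = 31.61 Hz.
Step 4 — Series Q: Q = ω₀L/R = 198.6·0.144/322 = 0.08883.
Step 5 — 3dB bandwidth: Δω = ω₀/Q = 2236 rad/s; BW = Δω/(2π) = 355.9 Hz.

(a) f₀ = 31.61 Hz  (b) Q = 0.08883  (c) BW = 355.9 Hz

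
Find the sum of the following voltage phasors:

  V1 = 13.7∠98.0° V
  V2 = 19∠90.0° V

Step 1 — Convert each phasor to rectangular form:
  V1 = 13.7·(cos(98.0°) + j·sin(98.0°)) = -1.907 + j13.57 V
  V2 = 19·(cos(90.0°) + j·sin(90.0°)) = 0 + j19 V
Step 2 — Sum components: V_total = -1.907 + j32.57 V.
Step 3 — Convert to polar: |V_total| = 32.62 V, ∠V_total = 93.4°.

V_total = 32.62∠93.4° V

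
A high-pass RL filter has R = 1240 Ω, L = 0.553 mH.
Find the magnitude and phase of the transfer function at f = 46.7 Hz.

Step 1 — Angular frequency: ω = 2π·46.7 = 293.4 rad/s.
Step 2 — Transfer function: H(jω) = jωL/(R + jωL).
Step 3 — Numerator jωL = j·0.1623; denominator R + jωL = 1240 + j0.1623.
Step 4 — H = 1.712e-08 + j0.0001309.
Step 5 — Magnitude: |H| = 0.0001309 (-77.7 dB); phase: φ = 90.0°.

|H| = 0.0001309 (-77.7 dB), φ = 90.0°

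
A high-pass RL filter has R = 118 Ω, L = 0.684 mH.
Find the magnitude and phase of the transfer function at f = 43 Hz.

Step 1 — Angular frequency: ω = 2π·43 = 270.2 rad/s.
Step 2 — Transfer function: H(jω) = jωL/(R + jωL).
Step 3 — Numerator jωL = j·0.1848; denominator R + jωL = 118 + j0.1848.
Step 4 — H = 2.453e-06 + j0.001566.
Step 5 — Magnitude: |H| = 0.001566 (-56.1 dB); phase: φ = 89.9°.

|H| = 0.001566 (-56.1 dB), φ = 89.9°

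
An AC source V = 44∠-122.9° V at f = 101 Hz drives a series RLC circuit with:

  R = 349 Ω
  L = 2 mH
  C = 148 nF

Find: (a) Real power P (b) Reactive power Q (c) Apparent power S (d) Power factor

Step 1 — Angular frequency: ω = 2π·f = 2π·101 = 634.6 rad/s.
Step 2 — Component impedances:
  R: Z = R = 349 Ω
  L: Z = jωL = j·634.6·0.002 = 0 + j1.269 Ω
  C: Z = 1/(jωC) = -j/(ω·C) = 0 - j1.065e+04 Ω
Step 3 — Series combination: Z_total = R + L + C = 349 - j1.065e+04 Ω = 1.065e+04∠-88.1° Ω.
Step 4 — Source phasor: V = 44∠-122.9° V = -23.9 - j36.94 V.
Step 5 — Current: I = V / Z = 0.003393 - j0.002356 A = 0.004131∠-34.8° A.
Step 6 — Complex power: S = V·I* = 0.005955 - j0.1817 VA.
Step 7 — Real power: P = Re(S) = 0.005955 W.
Step 8 — Reactive power: Q = Im(S) = -0.1817 VAR.
Step 9 — Apparent power: |S| = 0.1818 VA.
Step 10 — Power factor: PF = P/|S| = 0.03276 (leading).

(a) P = 0.005955 W  (b) Q = -0.1817 VAR  (c) S = 0.1818 VA  (d) PF = 0.03276 (leading)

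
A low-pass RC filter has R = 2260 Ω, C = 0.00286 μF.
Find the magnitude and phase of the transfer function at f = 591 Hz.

Step 1 — Angular frequency: ω = 2π·591 = 3713 rad/s.
Step 2 — Transfer function: H(jω) = 1/(1 + jωRC).
Step 3 — Denominator: 1 + jωRC = 1 + j·3713·2260·2.86e-09 = 1 + j0.024.
Step 4 — H = 0.9994 - j0.02399.
Step 5 — Magnitude: |H| = 0.9997 (-0.0 dB); phase: φ = -1.4°.

|H| = 0.9997 (-0.0 dB), φ = -1.4°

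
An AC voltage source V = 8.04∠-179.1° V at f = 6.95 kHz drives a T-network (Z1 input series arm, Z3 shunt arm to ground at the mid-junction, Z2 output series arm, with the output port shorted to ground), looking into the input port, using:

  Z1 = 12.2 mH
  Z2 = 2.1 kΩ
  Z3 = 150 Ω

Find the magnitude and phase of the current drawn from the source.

Step 1 — Angular frequency: ω = 2π·f = 2π·6950 = 4.367e+04 rad/s.
Step 2 — Component impedances:
  Z1: Z = jωL = j·4.367e+04·0.0122 = 0 + j532.8 Ω
  Z2: Z = R = 2100 Ω
  Z3: Z = R = 150 Ω
Step 3 — With the output port shorted to ground, the output series arm Z2 runs from the junction to ground; the shunt arm Z3 also runs from the junction to ground. They appear in parallel: Z3 || Z2 = 140 Ω.
Step 4 — Series with input arm Z1: Z_in = Z1 + (Z3 || Z2) = 140 + j532.8 Ω = 550.8∠75.3° Ω.
Step 5 — Source phasor: V = 8.04∠-179.1° V = -8.039 - j0.1263 V.
Step 6 — Ohm's law: I = V / Z_total = (-8.039 - j0.1263) / (140 + j532.8) = -0.003931 + j0.01406 A.
Step 7 — Convert to polar: |I| = 0.0146 A, ∠I = 105.6°.

I = 0.0146∠105.6° A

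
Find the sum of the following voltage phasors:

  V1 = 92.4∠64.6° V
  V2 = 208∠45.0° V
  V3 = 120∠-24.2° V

Step 1 — Convert each phasor to rectangular form:
  V1 = 92.4·(cos(64.6°) + j·sin(64.6°)) = 39.63 + j83.47 V
  V2 = 208·(cos(45.0°) + j·sin(45.0°)) = 147.1 + j147.1 V
  V3 = 120·(cos(-24.2°) + j·sin(-24.2°)) = 109.5 - j49.19 V
Step 2 — Sum components: V_total = 296.2 + j181.4 V.
Step 3 — Convert to polar: |V_total| = 347.3 V, ∠V_total = 31.5°.

V_total = 347.3∠31.5° V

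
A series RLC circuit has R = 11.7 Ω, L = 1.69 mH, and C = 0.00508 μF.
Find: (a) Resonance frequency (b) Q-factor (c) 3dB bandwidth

Step 1 — Resonance: ω₀ = 1/√(LC) = 1/√(0.00169·5.08e-09) = 3.413e+05 rad/s.
Step 2 — f₀ = ω₀/(2π) = 5.432e+04 Hz.
Step 3 — Series Q: Q = ω₀L/R = 3.413e+05·0.00169/11.7 = 49.3.
Step 4 — Bandwidth: Δω = ω₀/Q = 6923 rad/s; BW = Δω/(2π) = 1102 Hz.

(a) f₀ = 5.432e+04 Hz  (b) Q = 49.3  (c) BW = 1102 Hz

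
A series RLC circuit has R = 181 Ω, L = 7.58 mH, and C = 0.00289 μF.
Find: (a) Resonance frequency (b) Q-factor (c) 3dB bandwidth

Step 1 — Resonance condition Im(Z)=0 gives ω₀ = 1/√(LC).
Step 2 — ω₀ = 1/√(0.00758·2.89e-09) = 2.137e+05 rad/s.
Step 3 — f₀ = ω₀/(2π) = 3.4e+04 Hz.
Step 4 — Series Q: Q = ω₀L/R = 2.137e+05·0.00758/181 = 8.948.
Step 5 — 3dB bandwidth: Δω = ω₀/Q = 2.388e+04 rad/s; BW = Δω/(2π) = 3800 Hz.

(a) f₀ = 3.4e+04 Hz  (b) Q = 8.948  (c) BW = 3800 Hz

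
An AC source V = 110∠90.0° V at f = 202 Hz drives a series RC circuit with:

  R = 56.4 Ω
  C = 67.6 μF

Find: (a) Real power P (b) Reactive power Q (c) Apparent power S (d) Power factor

Step 1 — Angular frequency: ω = 2π·f = 2π·202 = 1269 rad/s.
Step 2 — Component impedances:
  R: Z = R = 56.4 Ω
  C: Z = 1/(jωC) = -j/(ω·C) = 0 - j11.66 Ω
Step 3 — Series combination: Z_total = R + C = 56.4 - j11.66 Ω = 57.59∠-11.7° Ω.
Step 4 — Source phasor: V = 110∠90.0° V = 0 + j110 V.
Step 5 — Current: I = V / Z = -0.3865 + j1.87 A = 1.91∠101.7° A.
Step 6 — Complex power: S = V·I* = 205.8 - j42.52 VA.
Step 7 — Real power: P = Re(S) = 205.8 W.
Step 8 — Reactive power: Q = Im(S) = -42.52 VAR.
Step 9 — Apparent power: |S| = 210.1 VA.
Step 10 — Power factor: PF = P/|S| = 0.9793 (leading).

(a) P = 205.8 W  (b) Q = -42.52 VAR  (c) S = 210.1 VA  (d) PF = 0.9793 (leading)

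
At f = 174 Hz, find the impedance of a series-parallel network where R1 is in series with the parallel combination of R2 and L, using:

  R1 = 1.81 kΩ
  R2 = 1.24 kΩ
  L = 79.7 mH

Step 1 — Angular frequency: ω = 2π·f = 2π·174 = 1093 rad/s.
Step 2 — Component impedances:
  R1: Z = R = 1810 Ω
  R2: Z = R = 1240 Ω
  L: Z = jωL = j·1093·0.0797 = 0 + j87.13 Ω
Step 3 — Parallel branch: R2 || L = 1/(1/R2 + 1/L) = 6.093 + j86.71 Ω.
Step 4 — Series with R1: Z_total = R1 + (R2 || L) = 1816 + j86.71 Ω = 1818∠2.7° Ω.

Z = 1816 + j86.71 Ω = 1818∠2.7° Ω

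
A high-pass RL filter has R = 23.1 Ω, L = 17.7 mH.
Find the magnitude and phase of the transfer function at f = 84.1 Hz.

Step 1 — Angular frequency: ω = 2π·84.1 = 528.4 rad/s.
Step 2 — Transfer function: H(jω) = jωL/(R + jωL).
Step 3 — Numerator jωL = j·9.353; denominator R + jωL = 23.1 + j9.353.
Step 4 — H = 0.1408 + j0.3479.
Step 5 — Magnitude: |H| = 0.3753 (-8.5 dB); phase: φ = 68.0°.

|H| = 0.3753 (-8.5 dB), φ = 68.0°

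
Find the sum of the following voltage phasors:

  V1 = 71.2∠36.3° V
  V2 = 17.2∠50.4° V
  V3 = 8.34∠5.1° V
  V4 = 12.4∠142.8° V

Step 1 — Convert each phasor to rectangular form:
  V1 = 71.2·(cos(36.3°) + j·sin(36.3°)) = 57.38 + j42.15 V
  V2 = 17.2·(cos(50.4°) + j·sin(50.4°)) = 10.96 + j13.25 V
  V3 = 8.34·(cos(5.1°) + j·sin(5.1°)) = 8.307 + j0.7414 V
  V4 = 12.4·(cos(142.8°) + j·sin(142.8°)) = -9.877 + j7.497 V
Step 2 — Sum components: V_total = 66.78 + j63.64 V.
Step 3 — Convert to polar: |V_total| = 92.25 V, ∠V_total = 43.6°.

V_total = 92.25∠43.6° V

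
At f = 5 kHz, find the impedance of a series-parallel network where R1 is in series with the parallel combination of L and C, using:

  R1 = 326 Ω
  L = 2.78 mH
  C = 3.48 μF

Step 1 — Angular frequency: ω = 2π·f = 2π·5000 = 3.142e+04 rad/s.
Step 2 — Component impedances:
  R1: Z = R = 326 Ω
  L: Z = jωL = j·3.142e+04·0.00278 = 0 + j87.34 Ω
  C: Z = 1/(jωC) = -j/(ω·C) = 0 - j9.147 Ω
Step 3 — Parallel branch: L || C = 1/(1/L + 1/C) = 0 - j10.22 Ω.
Step 4 — Series with R1: Z_total = R1 + (L || C) = 326 - j10.22 Ω = 326.2∠-1.8° Ω.

Z = 326 - j10.22 Ω = 326.2∠-1.8° Ω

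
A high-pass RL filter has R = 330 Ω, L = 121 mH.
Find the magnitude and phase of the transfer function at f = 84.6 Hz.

Step 1 — Angular frequency: ω = 2π·84.6 = 531.6 rad/s.
Step 2 — Transfer function: H(jω) = jωL/(R + jωL).
Step 3 — Numerator jωL = j·64.32; denominator R + jωL = 330 + j64.32.
Step 4 — H = 0.0366 + j0.1878.
Step 5 — Magnitude: |H| = 0.1913 (-14.4 dB); phase: φ = 79.0°.

|H| = 0.1913 (-14.4 dB), φ = 79.0°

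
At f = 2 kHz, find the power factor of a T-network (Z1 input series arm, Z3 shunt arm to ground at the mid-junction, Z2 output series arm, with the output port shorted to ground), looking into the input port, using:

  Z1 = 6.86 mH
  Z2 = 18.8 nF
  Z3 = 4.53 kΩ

Step 1 — Angular frequency: ω = 2π·f = 2π·2000 = 1.257e+04 rad/s.
Step 2 — Component impedances:
  Z1: Z = jωL = j·1.257e+04·0.00686 = 0 + j86.21 Ω
  Z2: Z = 1/(jωC) = -j/(ω·C) = 0 - j4233 Ω
  Z3: Z = R = 4530 Ω
Step 3 — With the output port shorted to ground, the output series arm Z2 runs from the junction to ground; the shunt arm Z3 also runs from the junction to ground. They appear in parallel: Z3 || Z2 = 2112 - j2260 Ω.
Step 4 — Series with input arm Z1: Z_in = Z1 + (Z3 || Z2) = 2112 - j2174 Ω = 3030∠-45.8° Ω.
Step 5 — Power factor: PF = cos(φ) = Re(Z)/|Z| = 2111.6/3030.4 = 0.6968.
Step 6 — Type: Im(Z) = -2174 ⇒ leading (phase φ = -45.8°).

PF = 0.6968 (leading, φ = -45.8°)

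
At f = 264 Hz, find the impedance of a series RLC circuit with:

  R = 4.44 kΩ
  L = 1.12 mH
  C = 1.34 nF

Step 1 — Angular frequency: ω = 2π·f = 2π·264 = 1659 rad/s.
Step 2 — Component impedances:
  R: Z = R = 4440 Ω
  L: Z = jωL = j·1659·0.00112 = 0 + j1.858 Ω
  C: Z = 1/(jωC) = -j/(ω·C) = 0 - j4.499e+05 Ω
Step 3 — Series combination: Z_total = R + L + C = 4440 - j4.499e+05 Ω = 4.499e+05∠-89.4° Ω.

Z = 4440 - j4.499e+05 Ω = 4.499e+05∠-89.4° Ω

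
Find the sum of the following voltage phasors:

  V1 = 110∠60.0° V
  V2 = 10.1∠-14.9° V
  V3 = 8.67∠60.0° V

Step 1 — Convert each phasor to rectangular form:
  V1 = 110·(cos(60.0°) + j·sin(60.0°)) = 55 + j95.26 V
  V2 = 10.1·(cos(-14.9°) + j·sin(-14.9°)) = 9.76 - j2.597 V
  V3 = 8.67·(cos(60.0°) + j·sin(60.0°)) = 4.335 + j7.508 V
Step 2 — Sum components: V_total = 69.1 + j100.2 V.
Step 3 — Convert to polar: |V_total| = 121.7 V, ∠V_total = 55.4°.

V_total = 121.7∠55.4° V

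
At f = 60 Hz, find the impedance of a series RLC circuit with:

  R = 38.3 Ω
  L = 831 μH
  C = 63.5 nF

Step 1 — Angular frequency: ω = 2π·f = 2π·60 = 377 rad/s.
Step 2 — Component impedances:
  R: Z = R = 38.3 Ω
  L: Z = jωL = j·377·0.000831 = 0 + j0.3133 Ω
  C: Z = 1/(jωC) = -j/(ω·C) = 0 - j4.177e+04 Ω
Step 3 — Series combination: Z_total = R + L + C = 38.3 - j4.177e+04 Ω = 4.177e+04∠-89.9° Ω.

Z = 38.3 - j4.177e+04 Ω = 4.177e+04∠-89.9° Ω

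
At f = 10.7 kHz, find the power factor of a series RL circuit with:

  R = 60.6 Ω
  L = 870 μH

Step 1 — Angular frequency: ω = 2π·f = 2π·1.07e+04 = 6.723e+04 rad/s.
Step 2 — Component impedances:
  R: Z = R = 60.6 Ω
  L: Z = jωL = j·6.723e+04·0.00087 = 0 + j58.49 Ω
Step 3 — Series combination: Z_total = R + L = 60.6 + j58.49 Ω = 84.22∠44.0° Ω.
Step 4 — Power factor: PF = cos(φ) = Re(Z)/|Z| = 60.6/84.22 = 0.7195.
Step 5 — Type: Im(Z) = 58.49 ⇒ lagging (phase φ = 44.0°).

PF = 0.7195 (lagging, φ = 44.0°)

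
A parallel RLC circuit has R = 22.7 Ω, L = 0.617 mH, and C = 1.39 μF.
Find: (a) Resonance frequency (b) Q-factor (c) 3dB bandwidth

Step 1 — Resonance: ω₀ = 1/√(LC) = 1/√(0.000617·1.39e-06) = 3.415e+04 rad/s.
Step 2 — f₀ = ω₀/(2π) = 5435 Hz.
Step 3 — Parallel Q: Q = R/(ω₀L) = 22.7/(3.415e+04·0.000617) = 1.077.
Step 4 — Bandwidth: Δω = ω₀/Q = 3.169e+04 rad/s; BW = Δω/(2π) = 5044 Hz.

(a) f₀ = 5435 Hz  (b) Q = 1.077  (c) BW = 5044 Hz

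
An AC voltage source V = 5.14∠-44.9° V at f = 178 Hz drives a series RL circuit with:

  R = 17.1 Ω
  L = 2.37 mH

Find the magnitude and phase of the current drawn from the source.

Step 1 — Angular frequency: ω = 2π·f = 2π·178 = 1118 rad/s.
Step 2 — Component impedances:
  R: Z = R = 17.1 Ω
  L: Z = jωL = j·1118·0.00237 = 0 + j2.651 Ω
Step 3 — Series combination: Z_total = R + L = 17.1 + j2.651 Ω = 17.3∠8.8° Ω.
Step 4 — Source phasor: V = 5.14∠-44.9° V = 3.641 - j3.628 V.
Step 5 — Ohm's law: I = V / Z_total = (3.641 - j3.628) / (17.1 + j2.651) = 0.1758 - j0.2394 A.
Step 6 — Convert to polar: |I| = 0.297 A, ∠I = -53.7°.

I = 0.297∠-53.7° A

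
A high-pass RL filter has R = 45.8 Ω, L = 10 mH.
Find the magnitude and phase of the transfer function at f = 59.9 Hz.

Step 1 — Angular frequency: ω = 2π·59.9 = 376.4 rad/s.
Step 2 — Transfer function: H(jω) = jωL/(R + jωL).
Step 3 — Numerator jωL = j·3.764; denominator R + jωL = 45.8 + j3.764.
Step 4 — H = 0.006707 + j0.08162.
Step 5 — Magnitude: |H| = 0.0819 (-21.7 dB); phase: φ = 85.3°.

|H| = 0.0819 (-21.7 dB), φ = 85.3°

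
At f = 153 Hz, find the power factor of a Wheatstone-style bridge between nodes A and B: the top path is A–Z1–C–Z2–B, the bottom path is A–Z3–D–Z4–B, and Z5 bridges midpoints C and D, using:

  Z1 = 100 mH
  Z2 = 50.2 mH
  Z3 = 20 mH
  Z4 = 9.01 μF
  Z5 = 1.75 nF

Step 1 — Angular frequency: ω = 2π·f = 2π·153 = 961.3 rad/s.
Step 2 — Component impedances:
  Z1: Z = jωL = j·961.3·0.1 = 0 + j96.13 Ω
  Z2: Z = jωL = j·961.3·0.0502 = 0 + j48.26 Ω
  Z3: Z = jωL = j·961.3·0.02 = 0 + j19.23 Ω
  Z4: Z = 1/(jωC) = -j/(ω·C) = 0 - j115.5 Ω
  Z5: Z = 1/(jωC) = -j/(ω·C) = 0 - j5.944e+05 Ω
Step 3 — Bridge requires nodal analysis (the Z5 bridge couples midpoints C and D, so the two paths cannot be reduced to a simple series/parallel combination). Setting node B to ground and injecting 1 A at node A, the 3-node admittance system at A, C, D solves to V_A = Z_AB = 0 - j288.4 Ω = 288.4∠-90.0° Ω.
Step 4 — Power factor: PF = cos(φ) = Re(Z)/|Z| = -0/288.4 = -0.
Step 5 — Type: Im(Z) = -288.4 ⇒ leading (phase φ = -90.0°).

PF = -0 (leading, φ = -90.0°)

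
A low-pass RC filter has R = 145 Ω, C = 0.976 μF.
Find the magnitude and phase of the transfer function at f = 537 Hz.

Step 1 — Angular frequency: ω = 2π·537 = 3374 rad/s.
Step 2 — Transfer function: H(jω) = 1/(1 + jωRC).
Step 3 — Denominator: 1 + jωRC = 1 + j·3374·145·9.76e-07 = 1 + j0.4775.
Step 4 — H = 0.8143 - j0.3888.
Step 5 — Magnitude: |H| = 0.9024 (-0.9 dB); phase: φ = -25.5°.

|H| = 0.9024 (-0.9 dB), φ = -25.5°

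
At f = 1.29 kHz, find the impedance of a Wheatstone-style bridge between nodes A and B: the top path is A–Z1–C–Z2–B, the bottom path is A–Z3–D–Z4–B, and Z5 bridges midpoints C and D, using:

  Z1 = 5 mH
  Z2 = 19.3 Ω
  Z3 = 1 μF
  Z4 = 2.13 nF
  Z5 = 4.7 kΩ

Step 1 — Angular frequency: ω = 2π·f = 2π·1290 = 8105 rad/s.
Step 2 — Component impedances:
  Z1: Z = jωL = j·8105·0.005 = 0 + j40.53 Ω
  Z2: Z = R = 19.3 Ω
  Z3: Z = 1/(jωC) = -j/(ω·C) = 0 - j123.4 Ω
  Z4: Z = 1/(jωC) = -j/(ω·C) = 0 - j5.792e+04 Ω
  Z5: Z = R = 4700 Ω
Step 3 — Bridge requires nodal analysis (the Z5 bridge couples midpoints C and D, so the two paths cannot be reduced to a simple series/parallel combination). Setting node B to ground and injecting 1 A at node A, the 3-node admittance system at A, C, D solves to V_A = Z_AB = 19.68 + j40.56 Ω = 45.08∠64.1° Ω.

Z = 19.68 + j40.56 Ω = 45.08∠64.1° Ω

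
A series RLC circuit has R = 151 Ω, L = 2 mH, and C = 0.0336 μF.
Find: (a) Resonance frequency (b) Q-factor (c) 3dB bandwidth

Step 1 — Resonance: ω₀ = 1/√(LC) = 1/√(0.002·3.36e-08) = 1.22e+05 rad/s.
Step 2 — f₀ = ω₀/(2π) = 1.941e+04 Hz.
Step 3 — Series Q: Q = ω₀L/R = 1.22e+05·0.002/151 = 1.616.
Step 4 — Bandwidth: Δω = ω₀/Q = 7.55e+04 rad/s; BW = Δω/(2π) = 1.202e+04 Hz.

(a) f₀ = 1.941e+04 Hz  (b) Q = 1.616  (c) BW = 1.202e+04 Hz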